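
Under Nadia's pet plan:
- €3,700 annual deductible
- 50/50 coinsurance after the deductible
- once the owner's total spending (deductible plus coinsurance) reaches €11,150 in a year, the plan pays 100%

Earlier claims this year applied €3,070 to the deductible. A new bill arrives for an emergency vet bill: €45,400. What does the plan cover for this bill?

Deductible still to meet: €3,700 − €3,070 = €630.
After the €630 deductible portion, €45,400 − €630 = €44,770 is subject to coinsurance.
Owner's 50% share of €44,770 is €22,385.
Owner responsibility before any cap: €630 + €22,385 = €23,015.
Year-to-date out-of-pocket would reach €3,070 + €23,015 = €26,085, above the €11,150 maximum, so the owner pays only €11,150 − €3,070 = €8,080.
The plan picks up €45,400 − €8,080 = €37,320.

€37,320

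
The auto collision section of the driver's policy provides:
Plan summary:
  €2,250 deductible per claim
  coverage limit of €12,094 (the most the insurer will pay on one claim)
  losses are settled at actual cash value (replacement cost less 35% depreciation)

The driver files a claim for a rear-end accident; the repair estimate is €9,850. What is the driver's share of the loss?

€5,697.50

Depreciate 35%: the covered value is €9,850 × 0.65 = €6,402.50.
Subtract the deductible: €6,402.50 − €2,250 = €4,152.50.
€4,152.50 is within the €12,094 limit, so the insurer pays €4,152.50.
Out of pocket: €9,850 − €4,152.50 = €5,697.50.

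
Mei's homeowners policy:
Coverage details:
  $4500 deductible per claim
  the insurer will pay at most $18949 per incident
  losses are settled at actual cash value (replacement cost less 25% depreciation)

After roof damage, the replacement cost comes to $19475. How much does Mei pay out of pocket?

Depreciate 25%: the covered value is $19475 × 0.75 = $14606.25.
Less the $4500 deductible: $14606.25 − $4500 = $10106.25.
$10106.25 is within the $18949 limit, so the insurer pays $10106.25.
The homeowner bears the rest of the original loss: $19475 − $10106.25 = $9368.75.

$9368.75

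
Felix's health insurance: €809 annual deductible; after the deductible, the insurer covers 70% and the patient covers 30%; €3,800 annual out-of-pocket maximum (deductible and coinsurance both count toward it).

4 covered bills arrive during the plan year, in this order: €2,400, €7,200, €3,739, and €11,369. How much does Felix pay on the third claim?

Claim 1 — €2,400: deductible takes €809, €1,591 remains; patient's 30% is €477.30. Patient pays €1,286.30; OOP now €1,286.30.
Claim 2 — €7,200: deductible met; 30% of €7,200 = €2,160. Cost to patient: €2,160. OOP to date €3,446.30.
Claim 3 — €3,739: 30% coinsurance on €3,739 = €1,121.70. OOP would hit €4,568 > €3,800, so the cap limits the patient to €3,800 − €3,446.30 = €353.70.

€353.70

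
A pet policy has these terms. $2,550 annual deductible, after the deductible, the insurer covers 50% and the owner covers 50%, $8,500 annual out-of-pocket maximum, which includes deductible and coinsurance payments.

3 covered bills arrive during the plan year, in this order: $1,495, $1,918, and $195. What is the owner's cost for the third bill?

Claim 1 ($1,495): all of it applies to the deductible. Owner owes $1,495 (running OOP $1,495).
Claim 2 ($1,918): $1,055 to deductible, leaving $863; 50% of $863 = $431.50. Owner pays $1,486.50; OOP now $2,981.50.
Claim 3 ($195): deductible already satisfied, so owner's share is 50% × $195 = $97.50. Owner pays $97.50; OOP now $3,079.

$97.50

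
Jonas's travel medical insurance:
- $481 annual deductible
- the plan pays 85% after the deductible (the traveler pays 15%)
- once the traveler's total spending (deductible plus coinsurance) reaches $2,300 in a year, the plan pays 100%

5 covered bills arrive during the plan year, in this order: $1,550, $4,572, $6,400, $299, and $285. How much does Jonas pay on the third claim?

Claim 1 — $1,550: $481 finishes the deductible; $1,069 goes to coinsurance; coinsurance $1,069 × 15% = $160.35. Traveler owes $641.35 (running OOP $641.35).
Claim 2 — $4,572: deductible already satisfied, so traveler's share is 15% × $4,572 = $685.80. Traveler owes $685.80 (running OOP $1,327.15).
Claim 3 — $6,400: deductible met; 15% of $6,400 = $960. Traveler owes $960 (running OOP $2,287.15).

$960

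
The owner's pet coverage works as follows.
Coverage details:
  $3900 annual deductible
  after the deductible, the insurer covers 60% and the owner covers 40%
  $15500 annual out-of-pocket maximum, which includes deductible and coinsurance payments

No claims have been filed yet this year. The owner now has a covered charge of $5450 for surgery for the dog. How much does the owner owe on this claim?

Deductible not yet touched, so the first $3900 of the bill goes to the deductible.
The remaining $1550 (= $5450 − $3900) moves to coinsurance.
40% of $1550 = $620 falls to the owner.
Owner responsibility before any cap: $3900 + $620 = $4520.
Cumulative spending $0 + $4520 = $4520 stays under the $15500 maximum.

$4520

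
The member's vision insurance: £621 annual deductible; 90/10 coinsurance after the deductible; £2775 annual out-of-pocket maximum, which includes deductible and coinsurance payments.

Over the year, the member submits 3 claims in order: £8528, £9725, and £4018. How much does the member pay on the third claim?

Claim 1 — £8528: £621 to deductible, leaving £7907; 10% of £7907 = £790.70. Member owes £1411.70 (running OOP £1411.70).
Claim 2 — £9725: deductible met; 10% of £9725 = £972.50. Member owes £972.50 (running OOP £2384.20).
Claim 3 — £4018: 10% coinsurance on £4018 = £401.80. OOP would hit £2786 > £2775, so the cap limits the member to £2775 − £2384.20 = £390.80.

£390.80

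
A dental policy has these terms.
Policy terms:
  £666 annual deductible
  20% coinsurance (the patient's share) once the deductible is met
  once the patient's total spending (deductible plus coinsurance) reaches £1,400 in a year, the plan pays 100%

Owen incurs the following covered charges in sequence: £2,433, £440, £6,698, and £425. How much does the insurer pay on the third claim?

Bill 1, £2,433: £666 to deductible, leaving £1,767; coinsurance £1,767 × 20% = £353.40. Patient owes £1,019.40 (running OOP £1,019.40). Insurer: £2,433 − £1,019.40 = £1,413.60.
Bill 2, £440: deductible already satisfied, so patient's share is 20% × £440 = £88. Cost to patient: £88. OOP to date £1,107.40. Insurer: £440 − £88 = £352.
Bill 3, £6,698: deductible already satisfied, so patient's share is 20% × £6,698 = £1,339.60. Adding that to £1,107.40 gives £2,447, past the £1,400 cap; patient pays only £1,400 − £1,107.40 = £292.60. Insurer: £6,698 − £292.60 = £6,405.40.

£6,405.40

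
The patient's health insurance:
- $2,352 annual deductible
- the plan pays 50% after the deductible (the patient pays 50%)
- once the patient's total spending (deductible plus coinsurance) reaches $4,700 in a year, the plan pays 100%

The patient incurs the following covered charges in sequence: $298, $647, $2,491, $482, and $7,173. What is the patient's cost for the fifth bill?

$1,565

Claim 1 — $298: fully absorbed by the deductible. Cost to patient: $298. OOP to date $298.
Claim 2 — $647: fully absorbed by the deductible. Patient owes $647 (running OOP $945).
Claim 3 — $2,491: deductible takes $1,407, $1,084 remains; 50% of $1,084 = $542. Cost to patient: $1,949. OOP to date $2,894.
Claim 4 — $482: 50% coinsurance on $482 = $241. Patient pays $241; OOP now $3,135.
Claim 5 — $7,173: 50% coinsurance on $7,173 = $3,586.50. Adding that to $3,135 gives $6,721.50, past the $4,700 cap; patient pays only $4,700 − $3,135 = $1,565.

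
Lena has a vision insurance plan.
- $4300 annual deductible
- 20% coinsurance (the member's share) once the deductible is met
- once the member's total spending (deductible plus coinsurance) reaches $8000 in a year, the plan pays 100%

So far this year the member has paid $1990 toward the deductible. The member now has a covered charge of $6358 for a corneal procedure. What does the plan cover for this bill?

Deductible still to meet: $4300 − $1990 = $2310.
That leaves $6358 − $2310 = $4048 for coinsurance.
Coinsurance: $4048 × 20% = $809.60.
That puts the member's cost at $2310 + $809.60 = $3119.60 before any cap.
Total out-of-pocket so far would be $1990 + $3119.60 = $5109.60, below the $8000 cap — no reduction.
The plan picks up $6358 − $3119.60 = $3238.40.

$3238.40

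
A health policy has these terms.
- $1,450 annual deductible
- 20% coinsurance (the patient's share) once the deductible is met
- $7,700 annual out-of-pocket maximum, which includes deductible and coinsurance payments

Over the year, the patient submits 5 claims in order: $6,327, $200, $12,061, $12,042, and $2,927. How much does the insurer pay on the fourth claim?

$9,633.60

Bill 1, $6,327: $1,450 finishes the deductible; $4,877 goes to coinsurance; patient's 20% is $975.40. Cost to patient: $2,425.40. OOP to date $2,425.40. Insurer: $6,327 − $2,425.40 = $3,901.60.
Bill 2, $200: deductible already satisfied, so patient's share is 20% × $200 = $40. Cost to patient: $40. OOP to date $2,465.40. Insurer: $200 − $40 = $160.
Bill 3, $12,061: 20% coinsurance on $12,061 = $2,412.20. Patient owes $2,412.20 (running OOP $4,877.60). Plan pays $12,061 − $2,412.20 = $9,648.80.
Bill 4, $12,042: deductible already satisfied, so patient's share is 20% × $12,042 = $2,408.40. Patient pays $2,408.40; OOP now $7,286. Insurer: $12,042 − $2,408.40 = $9,633.60.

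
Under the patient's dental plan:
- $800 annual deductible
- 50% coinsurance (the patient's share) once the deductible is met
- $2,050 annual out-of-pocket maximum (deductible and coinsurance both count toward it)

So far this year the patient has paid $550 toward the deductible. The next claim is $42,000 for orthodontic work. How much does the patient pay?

$1,500

$550 of the $800 deductible is already met, leaving $250.
After the $250 deductible portion, $42,000 − $250 = $41,750 is subject to coinsurance.
Patient's 50% share of $41,750 is $20,875.
Patient responsibility before any cap: $250 + $20,875 = $21,125.
Year-to-date out-of-pocket would reach $550 + $21,125 = $21,675, above the $2,050 maximum, so the patient pays only $2,050 − $550 = $1,500.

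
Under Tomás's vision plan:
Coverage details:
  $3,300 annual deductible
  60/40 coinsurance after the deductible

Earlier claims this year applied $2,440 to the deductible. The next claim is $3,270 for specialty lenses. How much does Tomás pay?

$2,440 of the $3,300 deductible is already met, leaving $860.
After the $860 deductible portion, $3,270 − $860 = $2,410 is subject to coinsurance.
Member's 40% share of $2,410 is $964.
That puts the member's cost at $860 + $964 = $1,824.

$1,824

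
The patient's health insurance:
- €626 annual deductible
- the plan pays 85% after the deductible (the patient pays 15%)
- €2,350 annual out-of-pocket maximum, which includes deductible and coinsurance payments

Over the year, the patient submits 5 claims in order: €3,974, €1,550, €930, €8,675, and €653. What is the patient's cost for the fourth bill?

€849.80

Claim 1 (€3,974): deductible takes €626, €3,348 remains; coinsurance €3,348 × 15% = €502.20. Patient pays €1,128.20; OOP now €1,128.20.
Claim 2 (€1,550): 15% coinsurance on €1,550 = €232.50. Patient owes €232.50 (running OOP €1,360.70).
Claim 3 (€930): deductible already satisfied, so patient's share is 15% × €930 = €139.50. Cost to patient: €139.50. OOP to date €1,500.20.
Claim 4 (€8,675): deductible already satisfied, so patient's share is 15% × €8,675 = €1,301.25. Adding that to €1,500.20 gives €2,801.45, past the €2,350 cap; patient pays only €2,350 − €1,500.20 = €849.80.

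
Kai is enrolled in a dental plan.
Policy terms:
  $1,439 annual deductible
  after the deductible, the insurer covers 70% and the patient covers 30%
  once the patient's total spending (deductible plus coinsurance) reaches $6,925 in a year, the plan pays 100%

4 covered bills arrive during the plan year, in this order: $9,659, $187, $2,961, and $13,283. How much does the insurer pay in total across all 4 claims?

Bill 1, $9,659: $1,439 to deductible, leaving $8,220; patient's 30% is $2,466. Patient pays $3,905; OOP now $3,905. Plan pays $9,659 − $3,905 = $5,754.
Bill 2, $187: deductible met; 30% of $187 = $56.10. Patient pays $56.10; OOP now $3,961.10. Plan pays $187 − $56.10 = $130.90.
Bill 3, $2,961: deductible met; 30% of $2,961 = $888.30. Patient pays $888.30; OOP now $4,849.40. Insurer: $2,961 − $888.30 = $2,072.70.
Bill 4, $13,283: deductible met; 30% of $13,283 = $3,984.90. Adding that to $4,849.40 gives $8,834.30, past the $6,925 cap; patient pays only $6,925 − $4,849.40 = $2,075.60. Plan pays $13,283 − $2,075.60 = $11,207.40.
Insurer total: $5,754 + $130.90 + $2,072.70 + $11,207.40 = $19,165.

$19,165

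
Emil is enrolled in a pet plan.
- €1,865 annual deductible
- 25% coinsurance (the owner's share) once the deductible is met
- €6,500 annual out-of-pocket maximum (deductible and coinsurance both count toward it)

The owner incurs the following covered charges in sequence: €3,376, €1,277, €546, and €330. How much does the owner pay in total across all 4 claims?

Claim 1 — €3,376: deductible takes €1,865, €1,511 remains; owner's 25% is €377.75. Cost to owner: €2,242.75. OOP to date €2,242.75.
Claim 2 — €1,277: deductible already satisfied, so owner's share is 25% × €1,277 = €319.25. Owner owes €319.25 (running OOP €2,562).
Claim 3 — €546: deductible already satisfied, so owner's share is 25% × €546 = €136.50. Owner pays €136.50; OOP now €2,698.50.
Claim 4 — €330: 25% coinsurance on €330 = €82.50. Cost to owner: €82.50. OOP to date €2,781.
Summing the owner's payments: €2,242.75 + €319.25 + €136.50 + €82.50 = €2,781.

€2,781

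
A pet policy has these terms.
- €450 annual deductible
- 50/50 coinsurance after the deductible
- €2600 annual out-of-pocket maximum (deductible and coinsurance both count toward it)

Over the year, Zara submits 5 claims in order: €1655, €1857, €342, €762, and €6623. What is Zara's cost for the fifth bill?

€67

#1 (€1655): €450 to deductible, leaving €1205; coinsurance €1205 × 50% = €602.50. Owner pays €1052.50; OOP now €1052.50.
#2 (€1857): deductible met; 50% of €1857 = €928.50. Cost to owner: €928.50. OOP to date €1981.
#3 (€342): deductible already satisfied, so owner's share is 50% × €342 = €171. Cost to owner: €171. OOP to date €2152.
#4 (€762): deductible met; 50% of €762 = €381. Owner owes €381 (running OOP €2533).
#5 (€6623): 50% coinsurance on €6623 = €3311.50. That would push OOP to €5844.50, over the €2600 cap, so owner pays €2600 − €2533 = €67.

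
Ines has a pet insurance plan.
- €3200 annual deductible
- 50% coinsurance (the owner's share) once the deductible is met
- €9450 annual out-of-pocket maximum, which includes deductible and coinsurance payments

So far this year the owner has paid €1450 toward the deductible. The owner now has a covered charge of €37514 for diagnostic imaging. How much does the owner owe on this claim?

€1450 of the €3200 deductible is already met, leaving €1750.
That leaves €37514 − €1750 = €35764 for coinsurance.
Owner's 50% share of €35764 is €17882.
So the owner owes €1750 + €17882 = €19632 before any cap.
That would bring total out-of-pocket to €21082, past the €9450 cap. The owner is capped at €9450 − €1450 = €8000 on this claim.

€8000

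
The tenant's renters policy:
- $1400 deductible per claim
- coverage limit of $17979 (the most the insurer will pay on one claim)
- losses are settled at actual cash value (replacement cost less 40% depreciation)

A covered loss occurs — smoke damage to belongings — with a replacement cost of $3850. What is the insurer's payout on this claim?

$910

Actual cash value after 40% depreciation: $3850 × 60% = $2310.
Subtract the deductible: $2310 − $1400 = $910.
$910 ≤ $17979, so the limit doesn't bind; insurer pays $910.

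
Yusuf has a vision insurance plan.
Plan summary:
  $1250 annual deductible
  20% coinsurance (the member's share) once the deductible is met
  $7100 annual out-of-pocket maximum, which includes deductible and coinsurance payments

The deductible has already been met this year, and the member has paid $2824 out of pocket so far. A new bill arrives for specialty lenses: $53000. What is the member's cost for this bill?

The deductible is already satisfied, so the full bill goes to coinsurance.
Coinsurance: $53000 × 20% = $10600.
That would bring total out-of-pocket to $13424, past the $7100 cap. The member is capped at $7100 − $2824 = $4276 on this claim.

$4276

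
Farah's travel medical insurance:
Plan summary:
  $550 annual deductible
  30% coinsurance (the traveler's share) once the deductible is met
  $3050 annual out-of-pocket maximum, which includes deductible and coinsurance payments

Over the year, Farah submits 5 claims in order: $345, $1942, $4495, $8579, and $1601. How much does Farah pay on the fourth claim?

$630.40

#1 ($345): all of it applies to the deductible. Traveler pays $345; OOP now $345.
#2 ($1942): deductible takes $205, $1737 remains; coinsurance $1737 × 30% = $521.10. Traveler owes $726.10 (running OOP $1071.10).
#3 ($4495): deductible already satisfied, so traveler's share is 30% × $4495 = $1348.50. Cost to traveler: $1348.50. OOP to date $2419.60.
#4 ($8579): deductible met; 30% of $8579 = $2573.70. That would push OOP to $4993.30, over the $3050 cap, so traveler pays $3050 − $2419.60 = $630.40.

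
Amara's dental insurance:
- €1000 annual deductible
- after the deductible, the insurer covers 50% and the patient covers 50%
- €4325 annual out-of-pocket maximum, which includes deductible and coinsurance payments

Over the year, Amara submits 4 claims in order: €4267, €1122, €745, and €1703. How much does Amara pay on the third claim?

Claim 1 (€4267): €1000 to deductible, leaving €3267; coinsurance €3267 × 50% = €1633.50. Patient owes €2633.50 (running OOP €2633.50).
Claim 2 (€1122): 50% coinsurance on €1122 = €561. Cost to patient: €561. OOP to date €3194.50.
Claim 3 (€745): 50% coinsurance on €745 = €372.50. Patient owes €372.50 (running OOP €3567).

€372.50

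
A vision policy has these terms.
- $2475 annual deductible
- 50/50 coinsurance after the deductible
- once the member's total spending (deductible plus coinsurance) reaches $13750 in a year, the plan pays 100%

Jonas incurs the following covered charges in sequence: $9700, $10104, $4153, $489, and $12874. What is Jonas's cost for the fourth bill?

$244.50

Claim 1 ($9700): deductible takes $2475, $7225 remains; 50% of $7225 = $3612.50. Member owes $6087.50 (running OOP $6087.50).
Claim 2 ($10104): deductible already satisfied, so member's share is 50% × $10104 = $5052. Member pays $5052; OOP now $11139.50.
Claim 3 ($4153): deductible already satisfied, so member's share is 50% × $4153 = $2076.50. Cost to member: $2076.50. OOP to date $13216.
Claim 4 ($489): 50% coinsurance on $489 = $244.50. Cost to member: $244.50. OOP to date $13460.50.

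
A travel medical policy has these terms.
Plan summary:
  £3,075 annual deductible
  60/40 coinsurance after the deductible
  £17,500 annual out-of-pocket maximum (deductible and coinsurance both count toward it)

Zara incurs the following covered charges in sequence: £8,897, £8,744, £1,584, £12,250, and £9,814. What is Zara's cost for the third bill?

#1 (£8,897): deductible takes £3,075, £5,822 remains; traveler's 40% is £2,328.80. Traveler owes £5,403.80 (running OOP £5,403.80).
#2 (£8,744): deductible met; 40% of £8,744 = £3,497.60. Cost to traveler: £3,497.60. OOP to date £8,901.40.
#3 (£1,584): deductible already satisfied, so traveler's share is 40% × £1,584 = £633.60. Traveler owes £633.60 (running OOP £9,535).

£633.60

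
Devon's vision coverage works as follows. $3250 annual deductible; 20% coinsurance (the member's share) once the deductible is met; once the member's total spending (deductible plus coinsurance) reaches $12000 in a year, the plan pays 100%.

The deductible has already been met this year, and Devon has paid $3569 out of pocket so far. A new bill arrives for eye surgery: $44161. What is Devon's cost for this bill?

$8431

With the deductible met, the entire $44161 is subject to coinsurance.
Coinsurance: $44161 × 20% = $8832.20.
Adding $8832.20 to the $3569 already spent would give $12401.20, which exceeds the $12000 cap; the member pays just $12000 − $3569 = $8431.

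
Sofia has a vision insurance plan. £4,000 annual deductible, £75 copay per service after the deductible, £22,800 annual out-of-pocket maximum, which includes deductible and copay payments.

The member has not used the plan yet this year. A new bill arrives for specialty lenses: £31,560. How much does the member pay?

Deductible not yet touched, so the first £4,000 of the bill goes to the deductible.
That leaves £31,560 − £4,000 = £27,560 for the copay.
Copay on this service: £75.
That puts the member's cost at £4,000 + £75 = £4,075 before any cap.
Year-to-date out-of-pocket becomes £0 + £4,075 = £4,075, still under the £22,800 maximum, so no cap applies.

£4,075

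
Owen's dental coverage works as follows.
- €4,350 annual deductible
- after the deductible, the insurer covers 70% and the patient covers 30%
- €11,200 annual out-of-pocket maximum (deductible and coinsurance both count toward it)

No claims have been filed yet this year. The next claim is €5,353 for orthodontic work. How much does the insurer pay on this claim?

€702.10

Deductible not yet touched, so the first €4,350 of the bill goes to the deductible.
The remaining €1,003 (= €5,353 − €4,350) moves to coinsurance.
30% of €1,003 = €300.90 falls to the patient.
So the patient owes €4,350 + €300.90 = €4,650.90 before any cap.
Cumulative spending €0 + €4,650.90 = €4,650.90 stays under the €11,200 maximum.
The insurer covers the remainder: €5,353 − €4,650.90 = €702.10.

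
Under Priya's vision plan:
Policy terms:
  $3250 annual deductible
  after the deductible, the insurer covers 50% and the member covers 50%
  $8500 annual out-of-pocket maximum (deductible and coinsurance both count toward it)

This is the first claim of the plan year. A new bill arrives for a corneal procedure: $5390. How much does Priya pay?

The full $3250 deductible is still open; $3250 of this bill applies to it.
The remaining $2140 (= $5390 − $3250) moves to coinsurance.
Member's 50% share of $2140 is $1070.
So the member owes $3250 + $1070 = $4320 before any cap.
Cumulative spending $0 + $4320 = $4320 stays under the $8500 maximum.

$4320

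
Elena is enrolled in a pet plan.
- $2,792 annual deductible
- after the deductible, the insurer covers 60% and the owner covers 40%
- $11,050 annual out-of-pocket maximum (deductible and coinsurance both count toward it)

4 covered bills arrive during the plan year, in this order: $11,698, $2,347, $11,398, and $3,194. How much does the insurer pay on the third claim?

Claim 1 — $11,698: $2,792 to deductible, leaving $8,906; owner's 40% is $3,562.40. Cost to owner: $6,354.40. OOP to date $6,354.40. Insurer: $11,698 − $6,354.40 = $5,343.60.
Claim 2 — $2,347: deductible already satisfied, so owner's share is 40% × $2,347 = $938.80. Owner pays $938.80; OOP now $7,293.20. Insurer: $2,347 − $938.80 = $1,408.20.
Claim 3 — $11,398: deductible met; 40% of $11,398 = $4,559.20. Adding that to $7,293.20 gives $11,852.40, past the $11,050 cap; owner pays only $11,050 − $7,293.20 = $3,756.80. Insurer: $11,398 − $3,756.80 = $7,641.20.

$7,641.20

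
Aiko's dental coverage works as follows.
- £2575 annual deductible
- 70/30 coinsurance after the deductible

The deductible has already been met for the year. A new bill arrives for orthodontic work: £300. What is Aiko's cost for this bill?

£90

With the deductible met, the entire £300 is subject to coinsurance.
Coinsurance: £300 × 30% = £90.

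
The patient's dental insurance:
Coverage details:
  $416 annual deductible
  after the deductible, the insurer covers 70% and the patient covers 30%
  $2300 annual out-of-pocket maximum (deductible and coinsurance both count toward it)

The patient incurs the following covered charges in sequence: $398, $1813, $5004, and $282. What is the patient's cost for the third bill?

$1345.50

Bill 1, $398: all of it applies to the deductible. Cost to patient: $398. OOP to date $398.
Bill 2, $1813: deductible takes $18, $1795 remains; 30% of $1795 = $538.50. Cost to patient: $556.50. OOP to date $954.50.
Bill 3, $5004: 30% coinsurance on $5004 = $1501.20. Adding that to $954.50 gives $2455.70, past the $2300 cap; patient pays only $2300 − $954.50 = $1345.50.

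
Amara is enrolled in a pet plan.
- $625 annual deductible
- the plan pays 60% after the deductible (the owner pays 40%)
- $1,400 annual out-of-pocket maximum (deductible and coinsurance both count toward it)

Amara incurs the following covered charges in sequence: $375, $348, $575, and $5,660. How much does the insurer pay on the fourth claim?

$5,154.20

#1 ($375): entire amount goes to the deductible. Owner pays $375; OOP now $375. Plan pays $375 − $375 = $0.
#2 ($348): $250 finishes the deductible; $98 goes to coinsurance; coinsurance $98 × 40% = $39.20. Cost to owner: $289.20. OOP to date $664.20. Insurer: $348 − $289.20 = $58.80.
#3 ($575): deductible met; 40% of $575 = $230. Cost to owner: $230. OOP to date $894.20. Plan pays $575 − $230 = $345.
#4 ($5,660): 40% coinsurance on $5,660 = $2,264. OOP would hit $3,158.20 > $1,400, so the cap limits the owner to $1,400 − $894.20 = $505.80. Plan pays $5,660 − $505.80 = $5,154.20.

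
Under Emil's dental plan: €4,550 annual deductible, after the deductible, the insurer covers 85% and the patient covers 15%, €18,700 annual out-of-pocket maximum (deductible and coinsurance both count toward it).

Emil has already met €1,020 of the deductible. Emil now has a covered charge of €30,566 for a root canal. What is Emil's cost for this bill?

Remaining deductible: €4,550 − €1,020 = €3,530.
That leaves €30,566 − €3,530 = €27,036 for coinsurance.
Coinsurance: €27,036 × 15% = €4,055.40.
Patient responsibility before any cap: €3,530 + €4,055.40 = €7,585.40.
Cumulative spending €1,020 + €7,585.40 = €8,605.40 stays under the €18,700 maximum.

€7,585.40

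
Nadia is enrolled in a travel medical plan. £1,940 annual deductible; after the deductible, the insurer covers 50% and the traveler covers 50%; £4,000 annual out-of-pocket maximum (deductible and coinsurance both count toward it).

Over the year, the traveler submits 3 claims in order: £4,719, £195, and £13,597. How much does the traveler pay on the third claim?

£573

Bill 1, £4,719: £1,940 finishes the deductible; £2,779 goes to coinsurance; traveler's 50% is £1,389.50. Traveler pays £3,329.50; OOP now £3,329.50.
Bill 2, £195: deductible met; 50% of £195 = £97.50. Cost to traveler: £97.50. OOP to date £3,427.
Bill 3, £13,597: deductible met; 50% of £13,597 = £6,798.50. OOP would hit £10,225.50 > £4,000, so the cap limits the traveler to £4,000 − £3,427 = £573.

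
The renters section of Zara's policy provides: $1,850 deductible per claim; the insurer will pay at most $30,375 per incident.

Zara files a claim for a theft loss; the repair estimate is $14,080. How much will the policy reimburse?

$12,230

After the deductible, $14,080 − $1,850 = $12,230 remains.
That's under the $30,375 cap, so the insurer reimburses the full $12,230.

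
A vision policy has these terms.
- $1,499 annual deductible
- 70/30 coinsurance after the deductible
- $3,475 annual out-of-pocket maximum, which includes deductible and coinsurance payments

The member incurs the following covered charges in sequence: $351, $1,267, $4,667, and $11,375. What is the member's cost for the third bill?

Bill 1, $351: entire amount goes to the deductible. Cost to member: $351. OOP to date $351.
Bill 2, $1,267: $1,148 finishes the deductible; $119 goes to coinsurance; 30% of $119 = $35.70. Member owes $1,183.70 (running OOP $1,534.70).
Bill 3, $4,667: deductible met; 30% of $4,667 = $1,400.10. Member owes $1,400.10 (running OOP $2,934.80).

$1,400.10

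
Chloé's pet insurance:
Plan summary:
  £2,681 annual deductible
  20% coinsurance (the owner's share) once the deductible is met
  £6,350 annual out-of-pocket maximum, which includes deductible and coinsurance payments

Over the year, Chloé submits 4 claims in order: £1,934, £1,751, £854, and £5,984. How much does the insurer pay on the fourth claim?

Claim 1 (£1,934): entire amount goes to the deductible. Owner pays £1,934; OOP now £1,934. Insurer: £1,934 − £1,934 = £0.
Claim 2 (£1,751): deductible takes £747, £1,004 remains; 20% of £1,004 = £200.80. Owner owes £947.80 (running OOP £2,881.80). Plan pays £1,751 − £947.80 = £803.20.
Claim 3 (£854): deductible met; 20% of £854 = £170.80. Owner pays £170.80; OOP now £3,052.60. Insurer: £854 − £170.80 = £683.20.
Claim 4 (£5,984): deductible already satisfied, so owner's share is 20% × £5,984 = £1,196.80. Cost to owner: £1,196.80. OOP to date £4,249.40. Insurer: £5,984 − £1,196.80 = £4,787.20.

£4,787.20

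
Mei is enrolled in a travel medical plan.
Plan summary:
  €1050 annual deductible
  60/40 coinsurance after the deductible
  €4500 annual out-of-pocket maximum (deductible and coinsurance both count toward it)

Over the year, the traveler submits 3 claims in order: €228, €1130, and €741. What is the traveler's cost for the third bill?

Claim 1 — €228: entire amount goes to the deductible. Traveler owes €228 (running OOP €228).
Claim 2 — €1130: €822 finishes the deductible; €308 goes to coinsurance; coinsurance €308 × 40% = €123.20. Traveler owes €945.20 (running OOP €1173.20).
Claim 3 — €741: 40% coinsurance on €741 = €296.40. Traveler owes €296.40 (running OOP €1469.60).

€296.40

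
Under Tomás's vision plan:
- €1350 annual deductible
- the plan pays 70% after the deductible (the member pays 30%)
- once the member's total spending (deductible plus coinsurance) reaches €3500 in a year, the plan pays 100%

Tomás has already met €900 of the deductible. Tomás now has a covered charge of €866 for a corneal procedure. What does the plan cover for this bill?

Deductible still to meet: €1350 − €900 = €450.
After the €450 deductible portion, €866 − €450 = €416 is subject to coinsurance.
Member's 30% share of €416 is €124.80.
Member responsibility before any cap: €450 + €124.80 = €574.80.
Cumulative spending €900 + €574.80 = €1474.80 stays under the €3500 maximum.
The plan picks up €866 − €574.80 = €291.20.

€291.20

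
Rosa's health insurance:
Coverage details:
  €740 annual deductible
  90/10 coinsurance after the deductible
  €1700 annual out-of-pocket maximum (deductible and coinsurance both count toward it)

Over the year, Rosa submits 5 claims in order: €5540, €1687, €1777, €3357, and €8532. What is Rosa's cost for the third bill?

#1 (€5540): deductible takes €740, €4800 remains; coinsurance €4800 × 10% = €480. Cost to patient: €1220. OOP to date €1220.
#2 (€1687): 10% coinsurance on €1687 = €168.70. Cost to patient: €168.70. OOP to date €1388.70.
#3 (€1777): deductible already satisfied, so patient's share is 10% × €1777 = €177.70. Patient owes €177.70 (running OOP €1566.40).

€177.70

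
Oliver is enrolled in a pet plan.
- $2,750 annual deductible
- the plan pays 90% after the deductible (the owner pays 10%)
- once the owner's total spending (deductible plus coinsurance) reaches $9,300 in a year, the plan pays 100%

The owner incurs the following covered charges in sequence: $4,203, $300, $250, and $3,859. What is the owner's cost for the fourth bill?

Bill 1, $4,203: $2,750 finishes the deductible; $1,453 goes to coinsurance; coinsurance $1,453 × 10% = $145.30. Cost to owner: $2,895.30. OOP to date $2,895.30.
Bill 2, $300: deductible already satisfied, so owner's share is 10% × $300 = $30. Owner owes $30 (running OOP $2,925.30).
Bill 3, $250: deductible already satisfied, so owner's share is 10% × $250 = $25. Owner owes $25 (running OOP $2,950.30).
Bill 4, $3,859: deductible met; 10% of $3,859 = $385.90. Owner pays $385.90; OOP now $3,336.20.

$385.90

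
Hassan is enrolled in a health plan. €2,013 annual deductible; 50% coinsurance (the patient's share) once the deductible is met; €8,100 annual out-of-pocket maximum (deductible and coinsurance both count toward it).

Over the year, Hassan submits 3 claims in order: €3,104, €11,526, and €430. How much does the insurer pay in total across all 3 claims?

€6,960

Claim 1 — €3,104: €2,013 to deductible, leaving €1,091; coinsurance €1,091 × 50% = €545.50. Cost to patient: €2,558.50. OOP to date €2,558.50. Plan pays €3,104 − €2,558.50 = €545.50.
Claim 2 — €11,526: deductible already satisfied, so patient's share is 50% × €11,526 = €5,763. OOP would hit €8,321.50 > €8,100, so the cap limits the patient to €8,100 − €2,558.50 = €5,541.50. Plan pays €11,526 − €5,541.50 = €5,984.50.
Claim 3 — €430: deductible already satisfied, so patient's share is 50% × €430 = €215. Adding that to €8,100 gives €8,315, past the €8,100 cap; patient pays only €8,100 − €8,100 = €0. Insurer: €430 − €0 = €430.
Insurer total = bills − patient's total = €15,060 − €8,100 = €6,960.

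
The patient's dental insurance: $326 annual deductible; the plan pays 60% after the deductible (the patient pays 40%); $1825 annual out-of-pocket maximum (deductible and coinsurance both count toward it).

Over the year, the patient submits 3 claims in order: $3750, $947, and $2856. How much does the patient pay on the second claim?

Bill 1, $3750: deductible takes $326, $3424 remains; patient's 40% is $1369.60. Cost to patient: $1695.60. OOP to date $1695.60.
Bill 2, $947: deductible met; 40% of $947 = $378.80. That would push OOP to $2074.40, over the $1825 cap, so patient pays $1825 − $1695.60 = $129.40.

$129.40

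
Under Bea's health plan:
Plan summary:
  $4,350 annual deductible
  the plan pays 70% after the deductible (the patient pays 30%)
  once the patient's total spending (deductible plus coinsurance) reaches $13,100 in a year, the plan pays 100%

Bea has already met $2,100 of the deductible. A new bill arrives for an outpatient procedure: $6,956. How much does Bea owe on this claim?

$2,100 of the $4,350 deductible is already met, leaving $2,250.
After the $2,250 deductible portion, $6,956 − $2,250 = $4,706 is subject to coinsurance.
Patient's 30% share of $4,706 is $1,411.80.
Patient responsibility before any cap: $2,250 + $1,411.80 = $3,661.80.
Cumulative spending $2,100 + $3,661.80 = $5,761.80 stays under the $13,100 maximum.

$3,661.80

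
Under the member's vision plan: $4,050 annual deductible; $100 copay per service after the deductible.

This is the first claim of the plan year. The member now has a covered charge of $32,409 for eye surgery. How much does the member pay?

Nothing has been paid toward the $4,050 deductible, so the first $4,050 of this charge is applied there.
The remaining $28,359 (= $32,409 − $4,050) moves to the copay.
Copay on this service: $100.
That puts the member's cost at $4,050 + $100 = $4,150.

$4,150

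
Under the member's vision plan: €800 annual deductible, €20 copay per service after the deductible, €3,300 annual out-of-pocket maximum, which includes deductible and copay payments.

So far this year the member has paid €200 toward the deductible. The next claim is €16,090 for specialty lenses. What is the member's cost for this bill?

€620

Remaining deductible: €800 − €200 = €600.
After the €600 deductible portion, €16,090 − €600 = €15,490 is subject to the copay.
Copay on this service: €20.
That puts the member's cost at €600 + €20 = €620 before any cap.
Total out-of-pocket so far would be €200 + €620 = €820, below the €3,300 cap — no reduction.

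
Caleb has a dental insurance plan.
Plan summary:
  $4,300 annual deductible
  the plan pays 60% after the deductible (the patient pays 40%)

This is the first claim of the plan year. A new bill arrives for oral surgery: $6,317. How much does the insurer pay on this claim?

The full $4,300 deductible is still open; $4,300 of this bill applies to it.
The remaining $2,017 (= $6,317 − $4,300) moves to coinsurance.
Coinsurance: $2,017 × 40% = $806.80.
Patient responsibility: $4,300 + $806.80 = $5,106.80.
The plan picks up $6,317 − $5,106.80 = $1,210.20.

$1,210.20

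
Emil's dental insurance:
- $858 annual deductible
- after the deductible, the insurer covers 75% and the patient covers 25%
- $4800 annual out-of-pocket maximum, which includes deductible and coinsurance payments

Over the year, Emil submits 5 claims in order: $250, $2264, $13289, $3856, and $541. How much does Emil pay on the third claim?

#1 ($250): fully absorbed by the deductible. Patient pays $250; OOP now $250.
#2 ($2264): $608 to deductible, leaving $1656; coinsurance $1656 × 25% = $414. Cost to patient: $1022. OOP to date $1272.
#3 ($13289): 25% coinsurance on $13289 = $3322.25. Patient pays $3322.25; OOP now $4594.25.

$3322.25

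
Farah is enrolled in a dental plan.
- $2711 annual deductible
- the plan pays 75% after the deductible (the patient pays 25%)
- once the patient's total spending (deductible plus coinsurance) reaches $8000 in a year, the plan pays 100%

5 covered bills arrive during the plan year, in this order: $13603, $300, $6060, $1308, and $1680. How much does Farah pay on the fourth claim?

Claim 1 ($13603): $2711 to deductible, leaving $10892; 25% of $10892 = $2723. Patient pays $5434; OOP now $5434.
Claim 2 ($300): deductible already satisfied, so patient's share is 25% × $300 = $75. Patient pays $75; OOP now $5509.
Claim 3 ($6060): deductible met; 25% of $6060 = $1515. Patient owes $1515 (running OOP $7024).
Claim 4 ($1308): deductible met; 25% of $1308 = $327. Cost to patient: $327. OOP to date $7351.

$327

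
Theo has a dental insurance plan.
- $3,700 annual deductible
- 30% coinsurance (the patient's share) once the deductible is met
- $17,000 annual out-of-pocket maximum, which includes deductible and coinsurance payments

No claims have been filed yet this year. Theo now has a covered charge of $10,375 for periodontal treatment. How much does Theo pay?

$5,702.50

The full $3,700 deductible is still open; $3,700 of this bill applies to it.
After the $3,700 deductible portion, $10,375 − $3,700 = $6,675 is subject to coinsurance.
Patient's 30% share of $6,675 is $2,002.50.
That puts the patient's cost at $3,700 + $2,002.50 = $5,702.50 before any cap.
Total out-of-pocket so far would be $0 + $5,702.50 = $5,702.50, below the $17,000 cap — no reduction.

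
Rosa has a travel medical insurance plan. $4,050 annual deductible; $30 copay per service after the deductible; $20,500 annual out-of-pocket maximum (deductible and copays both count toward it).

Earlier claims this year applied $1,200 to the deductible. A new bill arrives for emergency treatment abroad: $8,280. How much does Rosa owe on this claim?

Deductible still to meet: $4,050 − $1,200 = $2,850.
The remaining $5,430 (= $8,280 − $2,850) moves to the copay.
Copay on this service: $30.
So the traveler owes $2,850 + $30 = $2,880 before any cap.
Total out-of-pocket so far would be $1,200 + $2,880 = $4,080, below the $20,500 cap — no reduction.

$2,880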